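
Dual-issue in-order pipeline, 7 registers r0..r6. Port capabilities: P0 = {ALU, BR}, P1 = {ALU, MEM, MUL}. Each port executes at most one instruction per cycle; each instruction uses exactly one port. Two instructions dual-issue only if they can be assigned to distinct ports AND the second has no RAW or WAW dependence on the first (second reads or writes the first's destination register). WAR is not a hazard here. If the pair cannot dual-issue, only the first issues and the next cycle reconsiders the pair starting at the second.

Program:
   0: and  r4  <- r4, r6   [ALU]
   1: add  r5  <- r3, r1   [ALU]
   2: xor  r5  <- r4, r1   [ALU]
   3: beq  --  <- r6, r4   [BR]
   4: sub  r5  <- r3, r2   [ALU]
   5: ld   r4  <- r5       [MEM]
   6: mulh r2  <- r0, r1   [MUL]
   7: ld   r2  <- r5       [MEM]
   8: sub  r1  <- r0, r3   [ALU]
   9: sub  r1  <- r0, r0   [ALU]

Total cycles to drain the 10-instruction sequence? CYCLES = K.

c0: i0,i1 and.ALU;add.ALU  2-wide
c1: i2,i3 xor.ALU;beq.BR  2-wide
c2: i4 sub.ALU  RAW r5
c3: i5 ld.MEM  no-port MEM/MUL
c4: i6 mulh.MUL  no-port MUL/MEM
c5: i7,i8 ld.MEM;sub.ALU  2-wide
c6: i9 sub.ALU  tail

CYCLES = 7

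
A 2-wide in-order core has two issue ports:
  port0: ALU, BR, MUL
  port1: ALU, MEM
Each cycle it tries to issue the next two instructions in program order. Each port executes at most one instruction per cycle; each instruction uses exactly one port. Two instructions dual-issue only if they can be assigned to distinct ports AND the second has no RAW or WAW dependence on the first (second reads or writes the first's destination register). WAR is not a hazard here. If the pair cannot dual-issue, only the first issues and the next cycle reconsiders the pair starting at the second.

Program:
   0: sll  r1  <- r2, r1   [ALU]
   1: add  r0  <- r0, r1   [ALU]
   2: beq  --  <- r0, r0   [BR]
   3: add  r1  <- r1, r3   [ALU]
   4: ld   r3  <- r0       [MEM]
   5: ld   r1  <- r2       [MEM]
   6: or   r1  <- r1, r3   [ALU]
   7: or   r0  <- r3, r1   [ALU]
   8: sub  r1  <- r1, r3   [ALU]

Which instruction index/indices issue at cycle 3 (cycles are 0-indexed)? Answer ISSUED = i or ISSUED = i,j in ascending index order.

  cy0 -> i0 (sll) RAW r1
  cy1 -> i1 (add) RAW r0
  cy2 -> i2&i3 (beq/add) 2-wide
  cy3 -> i4 (ld) no-port MEM/MEM
  cy4 -> i5 (ld) RAW+WAW r1
  cy5 -> i6 (or) RAW r1
  cy6 -> i7&i8 (or/sub) 2-wide

ISSUED = 4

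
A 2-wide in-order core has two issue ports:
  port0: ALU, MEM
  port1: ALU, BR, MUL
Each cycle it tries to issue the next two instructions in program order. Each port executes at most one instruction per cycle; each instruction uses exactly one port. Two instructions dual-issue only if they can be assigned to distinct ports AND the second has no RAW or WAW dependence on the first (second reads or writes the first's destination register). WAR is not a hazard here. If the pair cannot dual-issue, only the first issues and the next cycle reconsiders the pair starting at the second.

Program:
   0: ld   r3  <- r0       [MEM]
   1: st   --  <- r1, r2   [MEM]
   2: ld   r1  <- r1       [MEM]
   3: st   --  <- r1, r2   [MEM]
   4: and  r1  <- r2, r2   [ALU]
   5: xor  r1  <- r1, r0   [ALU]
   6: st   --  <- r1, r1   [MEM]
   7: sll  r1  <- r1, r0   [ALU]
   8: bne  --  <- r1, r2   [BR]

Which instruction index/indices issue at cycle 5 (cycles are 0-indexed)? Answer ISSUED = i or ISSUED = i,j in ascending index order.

t=0 i0:ld ; no-port MEM/MEM
t=1 i1:st ; no-port MEM/MEM
t=2 i2:ld ; no-port MEM/MEM
t=3 i3+i4:st+and ; 2-wide
t=4 i5:xor ; RAW r1
t=5 i6+i7:st+sll ; 2-wide
t=6 i8:bne ; tail

ISSUED = 6,7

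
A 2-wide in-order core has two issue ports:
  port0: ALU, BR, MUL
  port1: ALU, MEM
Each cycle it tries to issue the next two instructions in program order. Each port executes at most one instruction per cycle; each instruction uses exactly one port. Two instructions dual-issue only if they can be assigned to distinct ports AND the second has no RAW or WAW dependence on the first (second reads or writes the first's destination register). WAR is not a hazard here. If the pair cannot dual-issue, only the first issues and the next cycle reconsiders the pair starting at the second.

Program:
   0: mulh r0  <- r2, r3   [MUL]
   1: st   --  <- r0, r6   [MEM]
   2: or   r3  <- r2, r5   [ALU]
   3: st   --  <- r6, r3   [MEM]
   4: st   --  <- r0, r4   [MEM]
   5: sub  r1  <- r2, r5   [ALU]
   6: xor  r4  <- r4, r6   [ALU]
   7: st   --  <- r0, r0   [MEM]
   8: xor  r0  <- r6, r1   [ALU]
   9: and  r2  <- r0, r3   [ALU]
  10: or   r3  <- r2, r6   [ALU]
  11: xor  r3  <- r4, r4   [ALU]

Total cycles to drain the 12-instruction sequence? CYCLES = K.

CYCLES = 9

#0 head=0: mulh i0 RAW r0
#1 head=1: st/or i1+i2 dual
#2 head=3: st i3 no-port MEM/MEM
#3 head=4: st/sub i4+i5 dual
#4 head=6: xor/st i6+i7 dual
#5 head=8: xor i8 RAW r0
#6 head=9: and i9 RAW r2
#7 head=10: or i10 WAW r3
#8 head=11: xor i11 tail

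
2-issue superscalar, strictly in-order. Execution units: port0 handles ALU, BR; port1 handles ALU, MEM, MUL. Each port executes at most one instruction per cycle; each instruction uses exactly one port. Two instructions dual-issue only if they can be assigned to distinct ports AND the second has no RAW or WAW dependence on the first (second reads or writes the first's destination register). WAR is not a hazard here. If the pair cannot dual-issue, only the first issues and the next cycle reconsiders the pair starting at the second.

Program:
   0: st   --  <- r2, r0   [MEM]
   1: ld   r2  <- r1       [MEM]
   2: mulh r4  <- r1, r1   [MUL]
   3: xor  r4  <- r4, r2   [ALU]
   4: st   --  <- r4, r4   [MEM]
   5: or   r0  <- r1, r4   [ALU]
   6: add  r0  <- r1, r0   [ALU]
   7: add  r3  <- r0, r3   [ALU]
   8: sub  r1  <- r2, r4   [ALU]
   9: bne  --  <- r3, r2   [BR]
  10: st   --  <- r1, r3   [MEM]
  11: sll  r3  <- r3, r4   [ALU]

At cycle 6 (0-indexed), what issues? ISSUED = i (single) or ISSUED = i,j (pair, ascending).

c0: i0 st  no-port MEM/MEM
c1: i1 ld  no-port MEM/MUL
c2: i2 mulh  RAW+WAW r4
c3: i3 xor  RAW r4
c4: i4,i5 st+or  dual
c5: i6 add  RAW r0
c6: i7,i8 add+sub  dual
c7: i9,i10 bne+st  dual
c8: i11 sll  tail

ISSUED = 7,8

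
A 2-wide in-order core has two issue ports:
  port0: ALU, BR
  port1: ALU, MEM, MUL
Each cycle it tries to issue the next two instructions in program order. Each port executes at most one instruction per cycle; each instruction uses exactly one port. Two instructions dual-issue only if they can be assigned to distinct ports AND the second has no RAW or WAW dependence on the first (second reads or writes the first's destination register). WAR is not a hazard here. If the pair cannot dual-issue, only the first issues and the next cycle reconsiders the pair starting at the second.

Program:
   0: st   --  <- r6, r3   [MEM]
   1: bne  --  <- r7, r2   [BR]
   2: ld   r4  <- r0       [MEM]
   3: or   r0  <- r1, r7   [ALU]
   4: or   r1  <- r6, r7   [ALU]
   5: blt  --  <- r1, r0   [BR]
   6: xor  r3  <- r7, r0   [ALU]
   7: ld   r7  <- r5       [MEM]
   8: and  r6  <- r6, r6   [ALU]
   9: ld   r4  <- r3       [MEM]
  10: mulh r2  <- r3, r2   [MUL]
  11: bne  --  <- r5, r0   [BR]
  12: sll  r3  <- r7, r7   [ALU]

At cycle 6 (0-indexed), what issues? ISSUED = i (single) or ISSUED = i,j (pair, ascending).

c0: i0,i1 st.MEM bne.BR  2-wide
c1: i2,i3 ld.MEM or.ALU  2-wide
c2: i4 or.ALU  RAW r1
c3: i5,i6 blt.BR xor.ALU  2-wide
c4: i7,i8 ld.MEM and.ALU  2-wide
c5: i9 ld.MEM  no-port MEM/MUL
c6: i10,i11 mulh.MUL bne.BR  2-wide
c7: i12 sll.ALU  tail

ISSUED = 10,11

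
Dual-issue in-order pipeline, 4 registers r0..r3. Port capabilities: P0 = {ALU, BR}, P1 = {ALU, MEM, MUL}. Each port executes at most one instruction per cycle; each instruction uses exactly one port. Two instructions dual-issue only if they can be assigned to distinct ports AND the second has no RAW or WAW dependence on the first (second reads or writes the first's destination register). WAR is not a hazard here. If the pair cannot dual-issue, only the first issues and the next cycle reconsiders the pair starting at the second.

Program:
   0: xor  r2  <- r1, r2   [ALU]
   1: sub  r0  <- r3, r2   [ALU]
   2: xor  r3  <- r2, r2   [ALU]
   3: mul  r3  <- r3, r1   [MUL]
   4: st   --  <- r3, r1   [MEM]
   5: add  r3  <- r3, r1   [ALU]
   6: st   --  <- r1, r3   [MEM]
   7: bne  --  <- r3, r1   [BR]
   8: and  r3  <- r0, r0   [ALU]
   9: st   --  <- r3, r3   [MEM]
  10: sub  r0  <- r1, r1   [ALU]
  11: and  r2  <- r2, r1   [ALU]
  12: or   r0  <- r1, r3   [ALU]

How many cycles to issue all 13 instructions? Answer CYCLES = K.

0. xor @i0  | RAW r2
1. sub;xor @i1/i2  | dual
2. mul @i3  | no-port MUL/MEM
3. st;add @i4/i5  | dual
4. st;bne @i6/i7  | dual
5. and @i8  | RAW r3
6. st;sub @i9/i10  | dual
7. and;or @i11/i12  | dual

CYCLES = 8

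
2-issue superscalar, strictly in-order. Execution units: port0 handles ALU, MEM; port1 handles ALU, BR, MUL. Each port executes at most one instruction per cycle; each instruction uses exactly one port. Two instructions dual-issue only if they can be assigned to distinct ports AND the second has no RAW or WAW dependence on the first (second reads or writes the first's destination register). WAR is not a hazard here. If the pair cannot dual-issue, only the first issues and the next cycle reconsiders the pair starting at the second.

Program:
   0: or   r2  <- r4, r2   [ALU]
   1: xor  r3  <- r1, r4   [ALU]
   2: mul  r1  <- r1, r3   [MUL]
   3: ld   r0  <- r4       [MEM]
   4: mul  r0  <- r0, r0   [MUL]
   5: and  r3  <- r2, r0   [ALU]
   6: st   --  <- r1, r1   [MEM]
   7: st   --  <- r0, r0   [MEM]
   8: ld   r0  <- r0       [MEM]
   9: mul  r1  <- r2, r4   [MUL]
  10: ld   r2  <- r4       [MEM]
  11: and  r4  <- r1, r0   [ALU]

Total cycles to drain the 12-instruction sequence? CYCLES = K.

[0] i0,i1  or/xor  -- dual
[1] i2,i3  mul/ld  -- dual
[2] i4  mul  -- RAW r0
[3] i5,i6  and/st  -- dual
[4] i7  st  -- no-port MEM/MEM
[5] i8,i9  ld/mul  -- dual
[6] i10,i11  ld/and  -- dual

CYCLES = 7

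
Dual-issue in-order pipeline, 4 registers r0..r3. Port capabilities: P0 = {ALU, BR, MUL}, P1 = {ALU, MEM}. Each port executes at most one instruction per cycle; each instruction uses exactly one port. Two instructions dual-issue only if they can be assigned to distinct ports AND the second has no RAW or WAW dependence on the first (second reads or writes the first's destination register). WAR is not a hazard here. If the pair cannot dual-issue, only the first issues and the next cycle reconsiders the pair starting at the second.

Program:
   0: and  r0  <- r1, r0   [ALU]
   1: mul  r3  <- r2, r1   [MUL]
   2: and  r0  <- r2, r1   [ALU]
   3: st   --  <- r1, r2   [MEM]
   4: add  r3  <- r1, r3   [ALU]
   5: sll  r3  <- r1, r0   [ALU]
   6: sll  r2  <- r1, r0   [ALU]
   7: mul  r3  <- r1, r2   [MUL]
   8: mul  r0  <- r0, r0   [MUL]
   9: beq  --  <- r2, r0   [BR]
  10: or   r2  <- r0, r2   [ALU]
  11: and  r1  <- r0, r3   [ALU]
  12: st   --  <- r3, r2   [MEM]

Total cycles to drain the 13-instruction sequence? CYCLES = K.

CYCLES = 8

  cy0 -> i0/i1 (and.ALU;mul.MUL) pair
  cy1 -> i2/i3 (and.ALU;st.MEM) pair
  cy2 -> i4 (add.ALU) WAW r3
  cy3 -> i5/i6 (sll.ALU;sll.ALU) pair
  cy4 -> i7 (mul.MUL) no-port MUL/MUL
  cy5 -> i8 (mul.MUL) no-port MUL/BR
  cy6 -> i9/i10 (beq.BR;or.ALU) pair
  cy7 -> i11/i12 (and.ALU;st.MEM) pair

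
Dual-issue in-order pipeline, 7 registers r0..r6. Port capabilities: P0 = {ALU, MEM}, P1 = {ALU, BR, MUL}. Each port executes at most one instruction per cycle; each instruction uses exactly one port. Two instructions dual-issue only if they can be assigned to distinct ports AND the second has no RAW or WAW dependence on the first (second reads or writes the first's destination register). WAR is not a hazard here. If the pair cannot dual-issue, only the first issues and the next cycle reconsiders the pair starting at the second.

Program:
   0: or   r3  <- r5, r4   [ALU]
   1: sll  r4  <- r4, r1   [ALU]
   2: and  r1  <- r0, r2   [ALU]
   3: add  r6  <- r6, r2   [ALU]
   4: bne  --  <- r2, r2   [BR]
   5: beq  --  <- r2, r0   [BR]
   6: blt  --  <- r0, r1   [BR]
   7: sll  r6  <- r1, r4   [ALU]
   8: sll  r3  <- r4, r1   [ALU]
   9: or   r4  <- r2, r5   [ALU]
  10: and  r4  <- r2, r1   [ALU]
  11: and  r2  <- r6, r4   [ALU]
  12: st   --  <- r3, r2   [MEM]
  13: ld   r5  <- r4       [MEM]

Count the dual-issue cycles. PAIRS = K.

PAIRS = 4

c0: i0,i1 or.ALU/sll.ALU  dual
c1: i2,i3 and.ALU/add.ALU  dual
c2: i4 bne.BR  no-port BR/BR
c3: i5 beq.BR  no-port BR/BR
c4: i6,i7 blt.BR/sll.ALU  dual
c5: i8,i9 sll.ALU/or.ALU  dual
c6: i10 and.ALU  RAW r4
c7: i11 and.ALU  RAW r2
c8: i12 st.MEM  no-port MEM/MEM
c9: i13 ld.MEM  tail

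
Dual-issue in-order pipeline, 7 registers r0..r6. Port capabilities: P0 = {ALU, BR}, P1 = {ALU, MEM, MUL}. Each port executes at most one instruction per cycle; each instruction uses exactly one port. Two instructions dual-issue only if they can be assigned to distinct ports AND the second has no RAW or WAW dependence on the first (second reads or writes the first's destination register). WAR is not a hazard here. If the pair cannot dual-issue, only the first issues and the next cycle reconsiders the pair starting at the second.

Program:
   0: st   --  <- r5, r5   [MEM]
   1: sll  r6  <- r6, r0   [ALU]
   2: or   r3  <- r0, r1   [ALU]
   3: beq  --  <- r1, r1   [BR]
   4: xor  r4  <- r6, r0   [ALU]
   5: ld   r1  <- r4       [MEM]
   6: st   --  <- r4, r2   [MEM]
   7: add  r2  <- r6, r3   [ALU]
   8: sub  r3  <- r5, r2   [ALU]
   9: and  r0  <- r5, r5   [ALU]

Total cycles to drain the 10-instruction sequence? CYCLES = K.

CYCLES = 6

[0] i0/i1  st.MEM;sll.ALU  -- 2-wide
[1] i2/i3  or.ALU;beq.BR  -- 2-wide
[2] i4  xor.ALU  -- RAW r4
[3] i5  ld.MEM  -- no-port MEM/MEM
[4] i6/i7  st.MEM;add.ALU  -- 2-wide
[5] i8/i9  sub.ALU;and.ALU  -- 2-wide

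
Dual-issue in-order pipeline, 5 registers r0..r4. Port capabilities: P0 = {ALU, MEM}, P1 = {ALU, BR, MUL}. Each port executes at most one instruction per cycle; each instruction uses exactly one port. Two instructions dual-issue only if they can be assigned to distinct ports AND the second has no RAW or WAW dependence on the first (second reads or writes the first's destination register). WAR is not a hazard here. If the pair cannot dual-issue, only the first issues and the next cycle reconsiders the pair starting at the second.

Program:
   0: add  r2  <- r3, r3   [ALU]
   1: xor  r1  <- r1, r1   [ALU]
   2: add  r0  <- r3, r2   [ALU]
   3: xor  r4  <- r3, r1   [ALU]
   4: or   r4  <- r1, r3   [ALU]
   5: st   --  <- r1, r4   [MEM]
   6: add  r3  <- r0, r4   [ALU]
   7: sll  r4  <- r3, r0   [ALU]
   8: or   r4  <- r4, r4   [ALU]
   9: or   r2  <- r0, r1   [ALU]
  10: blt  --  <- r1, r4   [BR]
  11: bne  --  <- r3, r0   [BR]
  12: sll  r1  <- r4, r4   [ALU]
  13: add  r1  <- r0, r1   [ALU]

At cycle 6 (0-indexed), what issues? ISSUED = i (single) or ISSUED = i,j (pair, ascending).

ISSUED = 10

#0 head=0: add.ALU+xor.ALU i0,i1 pair
#1 head=2: add.ALU+xor.ALU i2,i3 pair
#2 head=4: or.ALU i4 RAW r4
#3 head=5: st.MEM+add.ALU i5,i6 pair
#4 head=7: sll.ALU i7 RAW+WAW r4
#5 head=8: or.ALU+or.ALU i8,i9 pair
#6 head=10: blt.BR i10 no-port BR/BR
#7 head=11: bne.BR+sll.ALU i11,i12 pair
#8 head=13: add.ALU i13 tail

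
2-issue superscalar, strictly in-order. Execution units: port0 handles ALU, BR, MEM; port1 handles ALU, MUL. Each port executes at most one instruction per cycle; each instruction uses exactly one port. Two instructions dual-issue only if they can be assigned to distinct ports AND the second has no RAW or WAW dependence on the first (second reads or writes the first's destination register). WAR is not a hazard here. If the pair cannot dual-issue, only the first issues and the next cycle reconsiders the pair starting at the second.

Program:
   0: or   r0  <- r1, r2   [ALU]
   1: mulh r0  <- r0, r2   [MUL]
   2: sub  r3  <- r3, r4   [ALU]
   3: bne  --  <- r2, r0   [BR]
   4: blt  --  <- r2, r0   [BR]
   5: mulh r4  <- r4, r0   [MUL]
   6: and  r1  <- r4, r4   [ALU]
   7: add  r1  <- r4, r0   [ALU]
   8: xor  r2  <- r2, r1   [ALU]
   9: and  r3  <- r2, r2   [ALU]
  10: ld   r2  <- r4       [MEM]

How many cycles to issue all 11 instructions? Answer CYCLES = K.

CYCLES = 8

  cy0 -> i0 (or) RAW+WAW r0
  cy1 -> i1&i2 (mulh;sub) dual
  cy2 -> i3 (bne) no-port BR/BR
  cy3 -> i4&i5 (blt;mulh) dual
  cy4 -> i6 (and) WAW r1
  cy5 -> i7 (add) RAW r1
  cy6 -> i8 (xor) RAW r2
  cy7 -> i9&i10 (and;ld) dual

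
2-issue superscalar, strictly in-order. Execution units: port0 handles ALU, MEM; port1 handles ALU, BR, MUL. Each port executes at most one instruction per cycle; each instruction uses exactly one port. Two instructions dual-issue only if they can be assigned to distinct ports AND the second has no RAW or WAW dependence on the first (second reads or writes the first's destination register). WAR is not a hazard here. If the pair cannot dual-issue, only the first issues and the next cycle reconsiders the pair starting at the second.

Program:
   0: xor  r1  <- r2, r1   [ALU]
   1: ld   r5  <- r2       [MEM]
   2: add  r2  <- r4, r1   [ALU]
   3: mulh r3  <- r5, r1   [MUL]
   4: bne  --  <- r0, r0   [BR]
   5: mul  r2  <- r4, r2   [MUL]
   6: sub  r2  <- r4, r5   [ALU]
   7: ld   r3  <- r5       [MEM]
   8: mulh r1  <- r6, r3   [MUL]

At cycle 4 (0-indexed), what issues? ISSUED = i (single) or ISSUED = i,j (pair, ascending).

#0 head=0: xor.ALU;ld.MEM i0,i1 pair
#1 head=2: add.ALU;mulh.MUL i2,i3 pair
#2 head=4: bne.BR i4 no-port BR/MUL
#3 head=5: mul.MUL i5 WAW r2
#4 head=6: sub.ALU;ld.MEM i6,i7 pair
#5 head=8: mulh.MUL i8 tail

ISSUED = 6,7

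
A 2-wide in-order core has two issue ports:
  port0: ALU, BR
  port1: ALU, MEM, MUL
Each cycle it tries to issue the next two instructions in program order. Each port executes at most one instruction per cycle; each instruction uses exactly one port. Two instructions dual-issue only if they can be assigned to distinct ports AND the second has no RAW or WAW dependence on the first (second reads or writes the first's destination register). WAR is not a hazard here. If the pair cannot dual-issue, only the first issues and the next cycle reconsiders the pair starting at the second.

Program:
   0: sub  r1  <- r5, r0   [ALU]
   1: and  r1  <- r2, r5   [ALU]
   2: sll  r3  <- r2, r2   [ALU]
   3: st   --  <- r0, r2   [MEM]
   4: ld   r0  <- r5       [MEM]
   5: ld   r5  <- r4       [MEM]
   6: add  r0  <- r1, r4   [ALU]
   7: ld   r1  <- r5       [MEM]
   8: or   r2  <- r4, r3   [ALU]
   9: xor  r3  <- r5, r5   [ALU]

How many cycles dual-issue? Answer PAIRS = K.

c0: i0 sub.ALU  WAW r1
c1: i1+i2 and.ALU;sll.ALU  pair
c2: i3 st.MEM  no-port MEM/MEM
c3: i4 ld.MEM  no-port MEM/MEM
c4: i5+i6 ld.MEM;add.ALU  pair
c5: i7+i8 ld.MEM;or.ALU  pair
c6: i9 xor.ALU  tail

PAIRS = 3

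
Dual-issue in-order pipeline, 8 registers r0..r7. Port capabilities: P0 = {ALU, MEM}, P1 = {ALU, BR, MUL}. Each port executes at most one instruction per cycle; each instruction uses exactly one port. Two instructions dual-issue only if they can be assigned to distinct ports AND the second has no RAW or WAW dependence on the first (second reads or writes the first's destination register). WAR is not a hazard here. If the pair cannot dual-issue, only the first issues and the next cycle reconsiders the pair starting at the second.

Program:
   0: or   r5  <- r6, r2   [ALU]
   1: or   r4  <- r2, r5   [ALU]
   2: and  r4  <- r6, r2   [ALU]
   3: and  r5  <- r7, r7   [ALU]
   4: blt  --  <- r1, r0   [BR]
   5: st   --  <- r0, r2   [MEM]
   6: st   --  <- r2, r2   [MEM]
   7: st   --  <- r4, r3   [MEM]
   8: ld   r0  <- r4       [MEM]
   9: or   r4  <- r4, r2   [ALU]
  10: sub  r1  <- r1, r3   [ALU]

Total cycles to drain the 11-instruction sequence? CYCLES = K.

CYCLES = 8

  cy0 -> i0 (or) RAW r5
  cy1 -> i1 (or) WAW r4
  cy2 -> i2,i3 (and;and) pair
  cy3 -> i4,i5 (blt;st) pair
  cy4 -> i6 (st) no-port MEM/MEM
  cy5 -> i7 (st) no-port MEM/MEM
  cy6 -> i8,i9 (ld;or) pair
  cy7 -> i10 (sub) tail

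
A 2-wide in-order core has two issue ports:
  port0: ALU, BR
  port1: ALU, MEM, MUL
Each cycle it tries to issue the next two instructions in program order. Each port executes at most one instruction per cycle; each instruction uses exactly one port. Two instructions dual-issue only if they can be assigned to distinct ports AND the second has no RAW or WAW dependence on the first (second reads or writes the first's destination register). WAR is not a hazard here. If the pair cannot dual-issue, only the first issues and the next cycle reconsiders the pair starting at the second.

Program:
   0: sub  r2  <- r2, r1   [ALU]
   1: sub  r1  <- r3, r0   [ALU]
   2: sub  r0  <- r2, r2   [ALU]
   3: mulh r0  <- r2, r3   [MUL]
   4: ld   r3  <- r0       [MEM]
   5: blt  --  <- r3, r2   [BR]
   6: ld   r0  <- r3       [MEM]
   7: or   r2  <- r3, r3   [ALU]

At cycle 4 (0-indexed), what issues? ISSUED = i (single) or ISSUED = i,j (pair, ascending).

ISSUED = 5,6

[0] i0/i1  sub/sub  -- 2-wide
[1] i2  sub  -- WAW r0
[2] i3  mulh  -- no-port MUL/MEM
[3] i4  ld  -- RAW r3
[4] i5/i6  blt/ld  -- 2-wide
[5] i7  or  -- tail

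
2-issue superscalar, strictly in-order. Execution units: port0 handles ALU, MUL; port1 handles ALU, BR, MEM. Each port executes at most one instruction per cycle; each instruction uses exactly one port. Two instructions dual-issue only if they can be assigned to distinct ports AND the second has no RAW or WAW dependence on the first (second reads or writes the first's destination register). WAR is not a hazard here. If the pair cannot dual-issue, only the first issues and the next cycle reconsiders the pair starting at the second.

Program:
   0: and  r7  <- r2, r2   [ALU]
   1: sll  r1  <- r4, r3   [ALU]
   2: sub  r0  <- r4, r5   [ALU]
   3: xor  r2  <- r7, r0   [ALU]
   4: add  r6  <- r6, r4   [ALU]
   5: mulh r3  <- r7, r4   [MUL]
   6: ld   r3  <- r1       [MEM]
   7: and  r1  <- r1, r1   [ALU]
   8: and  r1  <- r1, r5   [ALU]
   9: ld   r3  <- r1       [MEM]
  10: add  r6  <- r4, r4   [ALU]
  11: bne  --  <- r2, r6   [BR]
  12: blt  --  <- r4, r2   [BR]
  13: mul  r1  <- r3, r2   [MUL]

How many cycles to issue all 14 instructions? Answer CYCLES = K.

[0] i0/i1  and sll  -- dual
[1] i2  sub  -- RAW r0
[2] i3/i4  xor add  -- dual
[3] i5  mulh  -- WAW r3
[4] i6/i7  ld and  -- dual
[5] i8  and  -- RAW r1
[6] i9/i10  ld add  -- dual
[7] i11  bne  -- no-port BR/BR
[8] i12/i13  blt mul  -- dual

CYCLES = 9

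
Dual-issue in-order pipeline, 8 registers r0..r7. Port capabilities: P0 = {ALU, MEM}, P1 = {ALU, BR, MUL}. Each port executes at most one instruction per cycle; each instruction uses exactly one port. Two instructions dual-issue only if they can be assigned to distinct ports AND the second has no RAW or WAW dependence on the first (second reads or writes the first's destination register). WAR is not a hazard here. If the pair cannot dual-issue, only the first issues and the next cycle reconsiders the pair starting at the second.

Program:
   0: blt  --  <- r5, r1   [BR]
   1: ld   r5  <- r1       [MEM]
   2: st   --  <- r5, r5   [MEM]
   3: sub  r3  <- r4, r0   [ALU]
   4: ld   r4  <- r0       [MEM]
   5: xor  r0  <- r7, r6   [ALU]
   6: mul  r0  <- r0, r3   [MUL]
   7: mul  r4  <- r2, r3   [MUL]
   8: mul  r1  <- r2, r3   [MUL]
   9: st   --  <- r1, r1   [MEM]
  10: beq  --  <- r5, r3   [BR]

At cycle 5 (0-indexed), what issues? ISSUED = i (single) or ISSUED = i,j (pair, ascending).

ISSUED = 8

  cy0 -> i0,i1 (blt.BR;ld.MEM) dual
  cy1 -> i2,i3 (st.MEM;sub.ALU) dual
  cy2 -> i4,i5 (ld.MEM;xor.ALU) dual
  cy3 -> i6 (mul.MUL) no-port MUL/MUL
  cy4 -> i7 (mul.MUL) no-port MUL/MUL
  cy5 -> i8 (mul.MUL) RAW r1
  cy6 -> i9,i10 (st.MEM;beq.BR) dual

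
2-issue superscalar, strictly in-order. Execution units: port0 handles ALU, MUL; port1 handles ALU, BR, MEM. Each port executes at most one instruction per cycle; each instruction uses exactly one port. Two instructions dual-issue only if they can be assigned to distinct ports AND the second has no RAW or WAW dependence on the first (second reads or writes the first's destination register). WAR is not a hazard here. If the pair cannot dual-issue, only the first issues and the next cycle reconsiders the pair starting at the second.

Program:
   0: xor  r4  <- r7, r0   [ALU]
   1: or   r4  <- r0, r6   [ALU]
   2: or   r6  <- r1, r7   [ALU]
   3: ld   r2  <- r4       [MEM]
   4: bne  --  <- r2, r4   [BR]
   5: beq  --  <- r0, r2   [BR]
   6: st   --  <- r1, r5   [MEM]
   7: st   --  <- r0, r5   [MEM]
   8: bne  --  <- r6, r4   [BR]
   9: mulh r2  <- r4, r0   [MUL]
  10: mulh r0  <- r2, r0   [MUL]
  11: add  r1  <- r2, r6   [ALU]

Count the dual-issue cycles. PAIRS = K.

t=0 i0:xor.ALU ; WAW r4
t=1 i1&i2:or.ALU/or.ALU ; pair
t=2 i3:ld.MEM ; no-port MEM/BR
t=3 i4:bne.BR ; no-port BR/BR
t=4 i5:beq.BR ; no-port BR/MEM
t=5 i6:st.MEM ; no-port MEM/MEM
t=6 i7:st.MEM ; no-port MEM/BR
t=7 i8&i9:bne.BR/mulh.MUL ; pair
t=8 i10&i11:mulh.MUL/add.ALU ; pair

PAIRS = 3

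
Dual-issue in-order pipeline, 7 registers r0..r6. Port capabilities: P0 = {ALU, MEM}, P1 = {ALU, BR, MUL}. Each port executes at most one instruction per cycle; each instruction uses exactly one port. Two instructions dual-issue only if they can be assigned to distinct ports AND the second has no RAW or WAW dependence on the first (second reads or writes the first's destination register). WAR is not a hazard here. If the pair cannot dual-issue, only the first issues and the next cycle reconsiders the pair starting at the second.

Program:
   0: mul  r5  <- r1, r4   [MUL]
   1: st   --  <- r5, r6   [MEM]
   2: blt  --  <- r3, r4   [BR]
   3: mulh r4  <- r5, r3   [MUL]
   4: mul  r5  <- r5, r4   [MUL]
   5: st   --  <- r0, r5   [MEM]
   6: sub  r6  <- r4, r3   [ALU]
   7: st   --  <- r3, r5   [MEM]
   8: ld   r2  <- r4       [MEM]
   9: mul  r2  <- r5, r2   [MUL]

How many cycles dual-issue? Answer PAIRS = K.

t=0 i0:mul.MUL ; RAW r5
t=1 i1+i2:st.MEM;blt.BR ; 2-wide
t=2 i3:mulh.MUL ; no-port MUL/MUL
t=3 i4:mul.MUL ; RAW r5
t=4 i5+i6:st.MEM;sub.ALU ; 2-wide
t=5 i7:st.MEM ; no-port MEM/MEM
t=6 i8:ld.MEM ; RAW+WAW r2
t=7 i9:mul.MUL ; tail

PAIRS = 2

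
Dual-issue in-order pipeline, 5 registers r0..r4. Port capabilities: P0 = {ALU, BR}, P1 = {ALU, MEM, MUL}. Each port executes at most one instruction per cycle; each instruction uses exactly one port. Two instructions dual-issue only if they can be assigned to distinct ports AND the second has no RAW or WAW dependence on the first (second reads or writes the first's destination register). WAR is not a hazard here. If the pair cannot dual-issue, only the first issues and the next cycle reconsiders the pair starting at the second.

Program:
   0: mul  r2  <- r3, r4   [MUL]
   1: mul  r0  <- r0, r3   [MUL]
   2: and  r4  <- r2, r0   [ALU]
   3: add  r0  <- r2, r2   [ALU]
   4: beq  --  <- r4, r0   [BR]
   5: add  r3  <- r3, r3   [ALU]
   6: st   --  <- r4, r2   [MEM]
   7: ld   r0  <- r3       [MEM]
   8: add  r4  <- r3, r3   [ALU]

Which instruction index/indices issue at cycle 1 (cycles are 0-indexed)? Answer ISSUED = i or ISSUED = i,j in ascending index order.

ISSUED = 1

[0] i0  mul.MUL  -- no-port MUL/MUL
[1] i1  mul.MUL  -- RAW r0
[2] i2/i3  and.ALU/add.ALU  -- dual
[3] i4/i5  beq.BR/add.ALU  -- dual
[4] i6  st.MEM  -- no-port MEM/MEM
[5] i7/i8  ld.MEM/add.ALU  -- dual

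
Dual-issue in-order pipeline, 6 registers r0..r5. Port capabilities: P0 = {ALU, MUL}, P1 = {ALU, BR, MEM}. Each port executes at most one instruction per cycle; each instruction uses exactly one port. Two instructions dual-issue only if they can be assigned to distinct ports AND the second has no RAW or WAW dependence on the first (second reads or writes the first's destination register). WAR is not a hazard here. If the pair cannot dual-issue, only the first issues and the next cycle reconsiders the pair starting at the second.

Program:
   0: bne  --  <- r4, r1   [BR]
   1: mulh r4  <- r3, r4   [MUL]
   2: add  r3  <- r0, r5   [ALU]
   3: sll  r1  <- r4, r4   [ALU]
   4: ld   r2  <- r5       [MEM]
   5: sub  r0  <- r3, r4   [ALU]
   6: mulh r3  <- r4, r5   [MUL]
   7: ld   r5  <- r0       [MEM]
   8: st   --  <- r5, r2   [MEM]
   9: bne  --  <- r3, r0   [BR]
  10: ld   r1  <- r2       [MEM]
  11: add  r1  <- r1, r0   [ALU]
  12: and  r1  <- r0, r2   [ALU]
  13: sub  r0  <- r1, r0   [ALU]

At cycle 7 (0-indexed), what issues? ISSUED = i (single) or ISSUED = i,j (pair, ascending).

c0: i0&i1 bne mulh  pair
c1: i2&i3 add sll  pair
c2: i4&i5 ld sub  pair
c3: i6&i7 mulh ld  pair
c4: i8 st  no-port MEM/BR
c5: i9 bne  no-port BR/MEM
c6: i10 ld  RAW+WAW r1
c7: i11 add  WAW r1
c8: i12 and  RAW r1
c9: i13 sub  tail

ISSUED = 11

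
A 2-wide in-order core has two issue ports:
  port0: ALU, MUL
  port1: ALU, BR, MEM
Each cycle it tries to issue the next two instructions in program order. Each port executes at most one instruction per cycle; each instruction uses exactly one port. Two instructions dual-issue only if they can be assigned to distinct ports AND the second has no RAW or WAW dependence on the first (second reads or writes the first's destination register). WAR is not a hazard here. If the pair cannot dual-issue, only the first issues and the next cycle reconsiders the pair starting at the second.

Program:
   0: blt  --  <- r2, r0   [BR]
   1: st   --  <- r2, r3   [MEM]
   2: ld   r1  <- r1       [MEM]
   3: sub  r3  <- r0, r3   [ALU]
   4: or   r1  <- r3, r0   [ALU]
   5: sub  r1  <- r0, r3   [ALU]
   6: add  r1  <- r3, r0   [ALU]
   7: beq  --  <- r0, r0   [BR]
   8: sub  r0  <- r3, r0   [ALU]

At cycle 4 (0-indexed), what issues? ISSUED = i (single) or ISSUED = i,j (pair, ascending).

[0] i0  blt  -- no-port BR/MEM
[1] i1  st  -- no-port MEM/MEM
[2] i2+i3  ld sub  -- dual
[3] i4  or  -- WAW r1
[4] i5  sub  -- WAW r1
[5] i6+i7  add beq  -- dual
[6] i8  sub  -- tail

ISSUED = 5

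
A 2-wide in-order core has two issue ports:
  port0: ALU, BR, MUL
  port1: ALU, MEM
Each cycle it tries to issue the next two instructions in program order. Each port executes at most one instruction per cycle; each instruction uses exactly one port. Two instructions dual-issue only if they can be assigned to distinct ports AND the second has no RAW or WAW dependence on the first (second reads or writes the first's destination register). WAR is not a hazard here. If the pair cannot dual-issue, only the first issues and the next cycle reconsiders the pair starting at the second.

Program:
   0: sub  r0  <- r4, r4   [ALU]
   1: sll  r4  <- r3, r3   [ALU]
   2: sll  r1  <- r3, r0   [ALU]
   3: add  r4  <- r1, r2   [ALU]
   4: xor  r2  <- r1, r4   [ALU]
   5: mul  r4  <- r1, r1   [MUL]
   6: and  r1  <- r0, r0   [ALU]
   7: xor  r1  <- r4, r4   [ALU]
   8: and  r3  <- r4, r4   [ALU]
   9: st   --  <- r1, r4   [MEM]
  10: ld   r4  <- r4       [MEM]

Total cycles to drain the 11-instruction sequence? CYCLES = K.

  cy0 -> i0&i1 (sub.ALU;sll.ALU) pair
  cy1 -> i2 (sll.ALU) RAW r1
  cy2 -> i3 (add.ALU) RAW r4
  cy3 -> i4&i5 (xor.ALU;mul.MUL) pair
  cy4 -> i6 (and.ALU) WAW r1
  cy5 -> i7&i8 (xor.ALU;and.ALU) pair
  cy6 -> i9 (st.MEM) no-port MEM/MEM
  cy7 -> i10 (ld.MEM) tail

CYCLES = 8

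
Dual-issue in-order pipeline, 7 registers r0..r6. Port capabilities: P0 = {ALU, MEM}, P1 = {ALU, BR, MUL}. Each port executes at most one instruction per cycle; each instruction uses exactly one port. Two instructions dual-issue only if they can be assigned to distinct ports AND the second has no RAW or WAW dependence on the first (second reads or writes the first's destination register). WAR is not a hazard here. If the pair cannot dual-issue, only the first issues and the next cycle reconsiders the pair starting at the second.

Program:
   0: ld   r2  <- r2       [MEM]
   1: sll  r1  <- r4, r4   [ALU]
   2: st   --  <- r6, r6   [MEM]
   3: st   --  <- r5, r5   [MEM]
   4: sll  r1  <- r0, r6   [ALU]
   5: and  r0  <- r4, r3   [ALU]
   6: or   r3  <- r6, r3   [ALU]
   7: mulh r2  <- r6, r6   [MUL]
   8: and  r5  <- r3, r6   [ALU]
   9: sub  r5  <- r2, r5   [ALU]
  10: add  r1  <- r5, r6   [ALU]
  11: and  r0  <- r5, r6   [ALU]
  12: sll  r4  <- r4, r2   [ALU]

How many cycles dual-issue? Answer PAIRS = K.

c0: i0+i1 ld.MEM/sll.ALU  pair
c1: i2 st.MEM  no-port MEM/MEM
c2: i3+i4 st.MEM/sll.ALU  pair
c3: i5+i6 and.ALU/or.ALU  pair
c4: i7+i8 mulh.MUL/and.ALU  pair
c5: i9 sub.ALU  RAW r5
c6: i10+i11 add.ALU/and.ALU  pair
c7: i12 sll.ALU  tail

PAIRS = 5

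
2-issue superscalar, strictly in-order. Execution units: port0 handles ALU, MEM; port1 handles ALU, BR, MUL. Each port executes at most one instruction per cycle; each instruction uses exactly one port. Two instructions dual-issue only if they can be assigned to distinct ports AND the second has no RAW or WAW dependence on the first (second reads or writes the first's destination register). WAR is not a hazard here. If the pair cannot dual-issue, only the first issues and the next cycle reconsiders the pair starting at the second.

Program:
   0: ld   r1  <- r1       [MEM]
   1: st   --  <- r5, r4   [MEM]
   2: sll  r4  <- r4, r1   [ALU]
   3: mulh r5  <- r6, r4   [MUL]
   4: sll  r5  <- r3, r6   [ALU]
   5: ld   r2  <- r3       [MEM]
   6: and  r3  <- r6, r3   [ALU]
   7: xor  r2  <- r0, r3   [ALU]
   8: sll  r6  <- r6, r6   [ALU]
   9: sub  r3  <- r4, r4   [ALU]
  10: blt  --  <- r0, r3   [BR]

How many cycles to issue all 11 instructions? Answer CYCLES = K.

CYCLES = 8

  cy0 -> i0 (ld) no-port MEM/MEM
  cy1 -> i1+i2 (st/sll) pair
  cy2 -> i3 (mulh) WAW r5
  cy3 -> i4+i5 (sll/ld) pair
  cy4 -> i6 (and) RAW r3
  cy5 -> i7+i8 (xor/sll) pair
  cy6 -> i9 (sub) RAW r3
  cy7 -> i10 (blt) tail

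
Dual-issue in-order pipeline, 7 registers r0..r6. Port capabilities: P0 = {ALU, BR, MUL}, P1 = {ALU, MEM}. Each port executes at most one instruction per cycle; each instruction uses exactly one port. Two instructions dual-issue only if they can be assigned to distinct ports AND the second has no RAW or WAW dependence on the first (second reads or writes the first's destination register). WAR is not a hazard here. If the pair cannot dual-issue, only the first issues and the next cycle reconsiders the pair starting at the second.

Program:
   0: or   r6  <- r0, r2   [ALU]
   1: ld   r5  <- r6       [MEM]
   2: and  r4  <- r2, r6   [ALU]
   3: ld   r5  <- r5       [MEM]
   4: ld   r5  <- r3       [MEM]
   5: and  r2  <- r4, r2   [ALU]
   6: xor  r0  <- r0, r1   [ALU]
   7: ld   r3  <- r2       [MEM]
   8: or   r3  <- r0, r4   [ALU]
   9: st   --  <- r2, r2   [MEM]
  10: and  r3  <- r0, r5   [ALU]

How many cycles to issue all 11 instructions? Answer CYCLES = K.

t=0 i0:or ; RAW r6
t=1 i1+i2:ld;and ; pair
t=2 i3:ld ; no-port MEM/MEM
t=3 i4+i5:ld;and ; pair
t=4 i6+i7:xor;ld ; pair
t=5 i8+i9:or;st ; pair
t=6 i10:and ; tail

CYCLES = 7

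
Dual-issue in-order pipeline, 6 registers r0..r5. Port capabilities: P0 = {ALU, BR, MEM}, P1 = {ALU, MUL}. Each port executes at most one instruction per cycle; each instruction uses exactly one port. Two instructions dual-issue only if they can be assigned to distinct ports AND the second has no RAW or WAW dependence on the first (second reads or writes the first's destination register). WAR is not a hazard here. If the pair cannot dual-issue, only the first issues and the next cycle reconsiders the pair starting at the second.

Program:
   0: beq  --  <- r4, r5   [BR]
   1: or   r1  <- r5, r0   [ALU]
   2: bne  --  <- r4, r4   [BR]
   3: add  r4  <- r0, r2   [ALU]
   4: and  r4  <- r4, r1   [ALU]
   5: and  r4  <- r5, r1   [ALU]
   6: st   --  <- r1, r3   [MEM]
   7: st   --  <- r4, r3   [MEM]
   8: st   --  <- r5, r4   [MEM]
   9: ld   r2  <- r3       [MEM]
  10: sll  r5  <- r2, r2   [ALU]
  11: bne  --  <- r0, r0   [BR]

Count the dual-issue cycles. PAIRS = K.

#0 head=0: beq+or i0,i1 2-wide
#1 head=2: bne+add i2,i3 2-wide
#2 head=4: and i4 WAW r4
#3 head=5: and+st i5,i6 2-wide
#4 head=7: st i7 no-port MEM/MEM
#5 head=8: st i8 no-port MEM/MEM
#6 head=9: ld i9 RAW r2
#7 head=10: sll+bne i10,i11 2-wide

PAIRS = 4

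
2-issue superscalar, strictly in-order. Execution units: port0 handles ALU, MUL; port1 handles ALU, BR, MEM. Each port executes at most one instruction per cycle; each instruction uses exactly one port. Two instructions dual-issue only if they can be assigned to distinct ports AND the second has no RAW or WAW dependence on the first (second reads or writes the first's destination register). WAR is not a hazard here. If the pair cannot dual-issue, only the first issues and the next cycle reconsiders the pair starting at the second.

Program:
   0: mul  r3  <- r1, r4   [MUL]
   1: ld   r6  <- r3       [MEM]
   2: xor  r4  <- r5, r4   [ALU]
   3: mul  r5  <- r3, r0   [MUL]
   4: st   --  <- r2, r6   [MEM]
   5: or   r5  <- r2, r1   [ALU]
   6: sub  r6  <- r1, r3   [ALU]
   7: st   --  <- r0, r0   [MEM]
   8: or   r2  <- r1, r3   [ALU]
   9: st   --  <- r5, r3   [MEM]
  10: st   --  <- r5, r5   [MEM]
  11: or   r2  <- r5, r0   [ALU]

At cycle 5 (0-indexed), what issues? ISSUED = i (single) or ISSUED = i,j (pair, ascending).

ISSUED = 9

c0: i0 mul.MUL  RAW r3
c1: i1,i2 ld.MEM xor.ALU  pair
c2: i3,i4 mul.MUL st.MEM  pair
c3: i5,i6 or.ALU sub.ALU  pair
c4: i7,i8 st.MEM or.ALU  pair
c5: i9 st.MEM  no-port MEM/MEM
c6: i10,i11 st.MEM or.ALU  pair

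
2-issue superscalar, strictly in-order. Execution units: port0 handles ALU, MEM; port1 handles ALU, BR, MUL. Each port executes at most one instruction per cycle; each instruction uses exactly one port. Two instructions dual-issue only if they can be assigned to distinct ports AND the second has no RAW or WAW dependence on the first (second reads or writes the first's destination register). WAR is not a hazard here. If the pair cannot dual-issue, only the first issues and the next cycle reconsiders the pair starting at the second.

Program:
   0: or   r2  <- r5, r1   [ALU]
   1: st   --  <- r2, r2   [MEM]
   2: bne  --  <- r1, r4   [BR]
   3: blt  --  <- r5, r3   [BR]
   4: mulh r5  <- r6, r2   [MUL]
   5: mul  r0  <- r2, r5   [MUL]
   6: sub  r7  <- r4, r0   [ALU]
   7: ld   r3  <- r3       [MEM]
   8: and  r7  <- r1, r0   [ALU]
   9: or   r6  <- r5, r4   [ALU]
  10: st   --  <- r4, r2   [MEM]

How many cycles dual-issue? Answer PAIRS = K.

c0: i0 or.ALU  RAW r2
c1: i1+i2 st.MEM+bne.BR  pair
c2: i3 blt.BR  no-port BR/MUL
c3: i4 mulh.MUL  no-port MUL/MUL
c4: i5 mul.MUL  RAW r0
c5: i6+i7 sub.ALU+ld.MEM  pair
c6: i8+i9 and.ALU+or.ALU  pair
c7: i10 st.MEM  tail

PAIRS = 3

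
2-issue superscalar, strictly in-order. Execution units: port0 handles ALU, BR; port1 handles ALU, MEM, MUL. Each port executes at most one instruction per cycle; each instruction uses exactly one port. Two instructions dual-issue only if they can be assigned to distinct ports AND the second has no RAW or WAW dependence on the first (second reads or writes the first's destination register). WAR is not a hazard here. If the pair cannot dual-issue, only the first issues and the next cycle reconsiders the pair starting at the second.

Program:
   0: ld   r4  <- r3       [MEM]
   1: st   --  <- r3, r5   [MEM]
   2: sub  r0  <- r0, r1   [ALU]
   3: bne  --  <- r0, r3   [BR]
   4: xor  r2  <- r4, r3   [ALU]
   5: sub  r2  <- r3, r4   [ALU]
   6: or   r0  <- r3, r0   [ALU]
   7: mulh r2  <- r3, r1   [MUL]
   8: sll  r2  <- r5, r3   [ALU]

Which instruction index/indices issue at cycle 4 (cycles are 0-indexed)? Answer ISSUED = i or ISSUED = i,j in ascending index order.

  cy0 -> i0 (ld) no-port MEM/MEM
  cy1 -> i1,i2 (st;sub) 2-wide
  cy2 -> i3,i4 (bne;xor) 2-wide
  cy3 -> i5,i6 (sub;or) 2-wide
  cy4 -> i7 (mulh) WAW r2
  cy5 -> i8 (sll) tail

ISSUED = 7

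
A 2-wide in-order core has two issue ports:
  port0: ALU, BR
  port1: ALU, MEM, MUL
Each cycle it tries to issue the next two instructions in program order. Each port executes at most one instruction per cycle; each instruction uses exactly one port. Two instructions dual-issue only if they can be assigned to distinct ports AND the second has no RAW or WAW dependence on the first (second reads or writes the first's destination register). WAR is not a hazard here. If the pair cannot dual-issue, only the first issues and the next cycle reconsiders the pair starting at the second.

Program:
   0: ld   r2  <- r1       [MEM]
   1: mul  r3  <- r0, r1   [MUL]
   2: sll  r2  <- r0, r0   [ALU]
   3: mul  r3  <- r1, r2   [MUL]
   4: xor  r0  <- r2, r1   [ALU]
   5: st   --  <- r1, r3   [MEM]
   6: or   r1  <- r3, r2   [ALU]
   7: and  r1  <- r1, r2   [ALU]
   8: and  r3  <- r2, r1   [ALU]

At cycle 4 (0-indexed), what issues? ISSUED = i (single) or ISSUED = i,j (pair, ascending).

ISSUED = 7

  cy0 -> i0 (ld) no-port MEM/MUL
  cy1 -> i1/i2 (mul+sll) pair
  cy2 -> i3/i4 (mul+xor) pair
  cy3 -> i5/i6 (st+or) pair
  cy4 -> i7 (and) RAW r1
  cy5 -> i8 (and) tail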